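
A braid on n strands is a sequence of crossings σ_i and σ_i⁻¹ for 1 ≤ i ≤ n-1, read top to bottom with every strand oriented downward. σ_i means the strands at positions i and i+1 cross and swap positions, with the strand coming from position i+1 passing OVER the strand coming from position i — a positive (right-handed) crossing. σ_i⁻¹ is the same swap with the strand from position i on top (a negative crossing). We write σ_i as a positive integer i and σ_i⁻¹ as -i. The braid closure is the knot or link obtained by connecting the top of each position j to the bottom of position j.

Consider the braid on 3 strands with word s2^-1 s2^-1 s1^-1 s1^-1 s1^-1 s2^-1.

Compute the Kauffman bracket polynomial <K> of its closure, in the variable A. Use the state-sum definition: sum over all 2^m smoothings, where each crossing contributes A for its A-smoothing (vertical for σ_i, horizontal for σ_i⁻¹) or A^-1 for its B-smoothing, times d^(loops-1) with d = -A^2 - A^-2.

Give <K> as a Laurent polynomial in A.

Braid: s2^-1 s2^-1 s1^-1 s1^-1 s1^-1 s2^-1 on 3 strands, 6 crossings.
Writhe w = (#positive) - (#negative) = 0 - 6 = -6.
Computing the Kauffman bracket via state sum. There are 2^6 = 64 states.
For each crossing: s=0 is the vertical smoothing, s=1 horizontal. Crossing k contributes A^(sign_k * (1 - 2*s_k)); loop factor d = -A^2 - A^-2.
Tabulate the states by total A-exponent and number of loops L (A-exp: L × count):
  A^6: L=5 ×1
  A^4: L=4 ×6
  A^2: L=3 ×15
  A^0: L=2 ×18, L=4 ×2
  A^-2: L=1 ×9, L=3 ×6
  A^-4: L=2 ×6
  A^-6: L=3 ×1
Each group contributes A^e * Σ count * d^(L-1):
Powers of d = -A^2 - A^-2: d^2 = A^4 + 2 + A^-4; d^3 = -A^6 - 3*A^2 - 3*A^-2 - A^-6; d^4 = A^8 + 4*A^4 + 6 + 4*A^-4 + A^-8.
  A^6 * (d^4) = A^14 + 4*A^10 + 6*A^6 + 4*A^2 + A^-2
  A^4 * (6*d^3) = -6*A^10 - 18*A^6 - 18*A^2 - 6*A^-2
  A^2 * (15*d^2) = 15*A^6 + 30*A^2 + 15*A^-2
  A^0 * (18*d + 2*d^3) = -2*A^6 - 24*A^2 - 24*A^-2 - 2*A^-6
  A^-2 * (9 + 6*d^2) = 6*A^2 + 21*A^-2 + 6*A^-6
  A^-4 * (6*d) = -6*A^-2 - 6*A^-6
  A^-6 * (d^2) = A^-2 + 2*A^-6 + A^-10
Summing the groups: <K> = A^14 - 2*A^10 + A^6 - 2*A^2 + 2*A^-2 + A^-10

Answer: A^14 - 2*A^10 + A^6 - 2*A^2 + 2*A^-2 + A^-10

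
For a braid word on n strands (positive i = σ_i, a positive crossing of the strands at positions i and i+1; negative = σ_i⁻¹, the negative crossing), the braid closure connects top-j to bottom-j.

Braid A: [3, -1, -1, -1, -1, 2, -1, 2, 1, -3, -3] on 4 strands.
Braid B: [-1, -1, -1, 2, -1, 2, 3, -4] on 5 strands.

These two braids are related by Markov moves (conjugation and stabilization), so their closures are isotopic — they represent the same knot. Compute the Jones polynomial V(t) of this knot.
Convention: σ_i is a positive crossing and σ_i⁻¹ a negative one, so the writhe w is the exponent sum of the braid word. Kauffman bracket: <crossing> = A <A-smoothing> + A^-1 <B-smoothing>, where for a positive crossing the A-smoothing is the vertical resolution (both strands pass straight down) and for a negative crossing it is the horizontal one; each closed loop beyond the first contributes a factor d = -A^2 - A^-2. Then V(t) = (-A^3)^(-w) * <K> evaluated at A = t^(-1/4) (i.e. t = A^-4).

t - 1 + 2*t^-1 - 2*t^-2 + 2*t^-3 - 2*t^-4 + t^-5

Derivation:
Markov-equivalent braids have isotopic closures, hence identical knot invariants. Strip the Markov moves from each word to reach a common short braid β, then compute V(t) once on β.
Braid A: s3 s1^-1 s1^-1 s1^-1 s1^-1 s2 s1^-1 s2 s1 s3^-1 s3^-1 on 4 strands reduces by inverse Markov moves (closure unchanged at each step):
  Deconjugate: the word is γ·β·γ⁻¹ with γ = s3 (prefix) and γ⁻¹ = s3^-1 (suffix); strip both.
  Destabilize: the word has the form β·s3^-1 where s3^-1 occurs only as the final letter (β ∈ B_3); drop it and the last strand → 3 strands.
  Deconjugate: the word is γ·β·γ⁻¹ with γ = s1^-1 (prefix) and γ⁻¹ = s1 (suffix); strip both.
Reduced to β = s1^-1 s1^-1 s1^-1 s2 s1^-1 s2 on 3 strands, 6 crossings.
Braid B: s1^-1 s1^-1 s1^-1 s2 s1^-1 s2 s3 s4^-1 on 5 strands reduces by inverse Markov moves (closure unchanged at each step):
  Destabilize: the word has the form β·s4^-1 where s4^-1 occurs only as the final letter (β ∈ B_4); drop it and the last strand → 4 strands.
  Destabilize: the word has the form β·s3 where s3 occurs only as the final letter (β ∈ B_3); drop it and the last strand → 3 strands.
Reduced to β = s1^-1 s1^-1 s1^-1 s2 s1^-1 s2 on 3 strands, 6 crossings.
Both give the same β = s1^-1 s1^-1 s1^-1 s2 s1^-1 s2 on 3 strands, so one state sum suffices:
Braid: s1^-1 s1^-1 s1^-1 s2 s1^-1 s2 on 3 strands, 6 crossings.
Writhe w = (#positive) - (#negative) = 2 - 4 = -2.
Computing the Kauffman bracket via state sum. There are 2^6 = 64 states.
For each crossing: s=0 is the vertical smoothing, s=1 horizontal. Crossing k contributes A^(sign_k * (1 - 2*s_k)); loop factor d = -A^2 - A^-2.
Tabulate the states by total A-exponent and number of loops L (A-exp: L × count):
  A^6: L=5 ×1
  A^4: L=4 ×6
  A^2: L=3 ×15
  A^0: L=2 ×19, L=4 ×1
  A^-2: L=1 ×11, L=3 ×4
  A^-4: L=2 ×6
  A^-6: L=3 ×1
Each group contributes A^e * Σ count * d^(L-1):
Powers of d = -A^2 - A^-2: d^2 = A^4 + 2 + A^-4; d^3 = -A^6 - 3*A^2 - 3*A^-2 - A^-6; d^4 = A^8 + 4*A^4 + 6 + 4*A^-4 + A^-8.
  A^6 * (d^4) = A^14 + 4*A^10 + 6*A^6 + 4*A^2 + A^-2
  A^4 * (6*d^3) = -6*A^10 - 18*A^6 - 18*A^2 - 6*A^-2
  A^2 * (15*d^2) = 15*A^6 + 30*A^2 + 15*A^-2
  A^0 * (19*d + d^3) = -A^6 - 22*A^2 - 22*A^-2 - A^-6
  A^-2 * (11 + 4*d^2) = 4*A^2 + 19*A^-2 + 4*A^-6
  A^-4 * (6*d) = -6*A^-2 - 6*A^-6
  A^-6 * (d^2) = A^-2 + 2*A^-6 + A^-10
Summing the groups: <K> = A^14 - 2*A^10 + 2*A^6 - 2*A^2 + 2*A^-2 - A^-6 + A^-10
Normalise by the writhe: (-A^3)^(-w) = (-A^3)^(2) = A^6, so f(A) = A^6 * <K> = A^20 - 2*A^16 + 2*A^12 - 2*A^8 + 2*A^4 - 1 + A^-4.
Substitute A = t^(-1/4), i.e. A^e → t^(-e/4): V(t) = t - 1 + 2*t^-1 - 2*t^-2 + 2*t^-3 - 2*t^-4 + t^-5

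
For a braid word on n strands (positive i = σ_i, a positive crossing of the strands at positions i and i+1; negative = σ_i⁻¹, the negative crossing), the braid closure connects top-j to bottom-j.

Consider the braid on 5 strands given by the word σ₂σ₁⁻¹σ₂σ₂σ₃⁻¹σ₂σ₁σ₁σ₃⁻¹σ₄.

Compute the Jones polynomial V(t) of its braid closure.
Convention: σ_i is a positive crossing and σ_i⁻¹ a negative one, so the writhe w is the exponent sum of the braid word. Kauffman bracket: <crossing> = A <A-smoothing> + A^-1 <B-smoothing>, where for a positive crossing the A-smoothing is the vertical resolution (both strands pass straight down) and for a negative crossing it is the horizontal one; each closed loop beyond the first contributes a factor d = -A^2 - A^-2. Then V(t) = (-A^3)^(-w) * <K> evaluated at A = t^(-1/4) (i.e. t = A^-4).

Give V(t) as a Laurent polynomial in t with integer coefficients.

The presented braid s2 s1^-1 s2 s2 s3^-1 s2 s1 s1 s3^-1 s4 on 5 strands reduces by inverse Markov moves (closure unchanged at each step):
  Destabilize: the word has the form β·s4 where s4 occurs only as the final letter (β ∈ B_4); drop it and the last strand → 4 strands.
Reduced to β = s2 s1^-1 s2 s2 s3^-1 s2 s1 s1 s3^-1 on 4 strands, 9 crossings.
Compute on β:
Braid: s2 s1^-1 s2 s2 s3^-1 s2 s1 s1 s3^-1 on 4 strands, 9 crossings.
Writhe w = (#positive) - (#negative) = 6 - 3 = 3.
State-sum expansion of <K>. There are 2^9 = 512 states.
For each crossing: s=0 is the vertical smoothing, s=1 horizontal. Crossing k contributes A^(sign_k * (1 - 2*s_k)); loop factor d = -A^2 - A^-2.
Tabulate the states by total A-exponent and number of loops L (A-exp: L × count):
  A^9: L=3 ×1
  A^7: L=2 ×6, L=4 ×3
  A^5: L=1 ×11, L=3 ×24, L=5 ×1
  A^3: L=2 ×68, L=4 ×16
  A^1: L=1 ×38, L=3 ×85, L=5 ×3
  A^-1: L=2 ×77, L=4 ×49
  A^-3: L=3 ×69, L=5 ×15
  A^-5: L=4 ×34, L=6 ×2
  A^-7: L=5 ×9
  A^-9: L=6 ×1
Each group contributes A^e * Σ count * d^(L-1):
Powers of d = -A^2 - A^-2: d^2 = A^4 + 2 + A^-4; d^3 = -A^6 - 3*A^2 - 3*A^-2 - A^-6; d^4 = A^8 + 4*A^4 + 6 + 4*A^-4 + A^-8; d^5 = -A^10 - 5*A^6 - 10*A^2 - 10*A^-2 - 5*A^-6 - A^-10.
  A^9 * (d^2) = A^13 + 2*A^9 + A^5
  A^7 * (6*d + 3*d^3) = -3*A^13 - 15*A^9 - 15*A^5 - 3*A
  A^5 * (11 + 24*d^2 + d^4) = A^13 + 28*A^9 + 65*A^5 + 28*A + A^-3
  A^3 * (68*d + 16*d^3) = -16*A^9 - 116*A^5 - 116*A - 16*A^-3
  A^1 * (38 + 85*d^2 + 3*d^4) = 3*A^9 + 97*A^5 + 226*A + 97*A^-3 + 3*A^-7
  A^-1 * (77*d + 49*d^3) = -49*A^5 - 224*A - 224*A^-3 - 49*A^-7
  A^-3 * (69*d^2 + 15*d^4) = 15*A^5 + 129*A + 228*A^-3 + 129*A^-7 + 15*A^-11
  A^-5 * (34*d^3 + 2*d^5) = -2*A^5 - 44*A - 122*A^-3 - 122*A^-7 - 44*A^-11 - 2*A^-15
  A^-7 * (9*d^4) = 9*A + 36*A^-3 + 54*A^-7 + 36*A^-11 + 9*A^-15
  A^-9 * (d^5) = -A - 5*A^-3 - 10*A^-7 - 10*A^-11 - 5*A^-15 - A^-19
Summing the groups: <K> = -A^13 + 2*A^9 - 4*A^5 + 4*A - 5*A^-3 + 5*A^-7 - 3*A^-11 + 2*A^-15 - A^-19
Normalise by the writhe: (-A^3)^(-w) = (-A^3)^(-3) = -A^-9, so f(A) = -A^-9 * <K> = A^4 - 2 + 4*A^-4 - 4*A^-8 + 5*A^-12 - 5*A^-16 + 3*A^-20 - 2*A^-24 + A^-28.
Substitute A = t^(-1/4), i.e. A^e → t^(-e/4): V(t) = t^7 - 2*t^6 + 3*t^5 - 5*t^4 + 5*t^3 - 4*t^2 + 4*t - 2 + t^-1

Answer: t^7 - 2*t^6 + 3*t^5 - 5*t^4 + 5*t^3 - 4*t^2 + 4*t - 2 + t^-1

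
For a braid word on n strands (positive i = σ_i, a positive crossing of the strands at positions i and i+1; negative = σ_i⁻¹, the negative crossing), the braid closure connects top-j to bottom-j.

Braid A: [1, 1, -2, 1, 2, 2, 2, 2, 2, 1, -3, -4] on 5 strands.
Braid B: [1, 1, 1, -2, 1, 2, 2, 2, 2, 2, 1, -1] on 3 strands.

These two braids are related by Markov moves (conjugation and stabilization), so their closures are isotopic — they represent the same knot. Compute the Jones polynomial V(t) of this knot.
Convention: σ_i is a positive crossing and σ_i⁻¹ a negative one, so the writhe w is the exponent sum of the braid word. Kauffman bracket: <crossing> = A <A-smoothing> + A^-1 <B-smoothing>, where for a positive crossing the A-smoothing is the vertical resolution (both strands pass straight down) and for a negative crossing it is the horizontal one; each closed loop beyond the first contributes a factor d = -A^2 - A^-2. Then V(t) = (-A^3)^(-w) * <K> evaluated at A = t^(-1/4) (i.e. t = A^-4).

Markov-equivalent braids have isotopic closures, hence identical knot invariants. Strip the Markov moves from each word to reach a common short braid β, then compute V(t) once on β.
Braid A: s1 s1 s2^-1 s1 s2 s2 s2 s2 s2 s1 s3^-1 s4^-1 on 5 strands reduces by inverse Markov moves (closure unchanged at each step):
  Destabilize: the word has the form β·s4^-1 where s4^-1 occurs only as the final letter (β ∈ B_4); drop it and the last strand → 4 strands.
  Destabilize: the word has the form β·s3^-1 where s3^-1 occurs only as the final letter (β ∈ B_3); drop it and the last strand → 3 strands.
Reduced to β = s1 s1 s2^-1 s1 s2 s2 s2 s2 s2 s1 on 3 strands, 10 crossings.
Braid B: s1 s1 s1 s2^-1 s1 s2 s2 s2 s2 s2 s1 s1^-1 on 3 strands reduces by inverse Markov moves (closure unchanged at each step):
  Deconjugate: the word is γ·β·γ⁻¹ with γ = s1 (prefix) and γ⁻¹ = s1^-1 (suffix); strip both.
Reduced to β = s1 s1 s2^-1 s1 s2 s2 s2 s2 s2 s1 on 3 strands, 10 crossings.
Both give the same β = s1 s1 s2^-1 s1 s2 s2 s2 s2 s2 s1 on 3 strands, so one state sum suffices:
Braid: s1 s1 s2^-1 s1 s2 s2 s2 s2 s2 s1 on 3 strands, 10 crossings.
Writhe w = (#positive) - (#negative) = 9 - 1 = 8.
State-sum expansion of <K>. There are 2^10 = 1024 states.
For each crossing: s=0 is the vertical smoothing, s=1 horizontal. Crossing k contributes A^(sign_k * (1 - 2*s_k)); loop factor d = -A^2 - A^-2.
Tabulate the states by total A-exponent and number of loops L (A-exp: L × count):
  A^10: L=2 ×1
  A^8: L=1 ×4, L=3 ×6
  A^6: L=2 ×35, L=4 ×10
  A^4: L=1 ×35, L=3 ×75, L=5 ×10
  A^2: L=2 ×115, L=4 ×90, L=6 ×5
  A^0: L=3 ×185, L=5 ×66, L=7 ×1
  A^-2: L=4 ×180, L=6 ×30
  A^-4: L=5 ×112, L=7 ×8
  A^-6: L=6 ×44, L=8 ×1
  A^-8: L=7 ×10
  A^-10: L=8 ×1
Each group contributes A^e * Σ count * d^(L-1):
Powers of d = -A^2 - A^-2: d^2 = A^4 + 2 + A^-4; d^3 = -A^6 - 3*A^2 - 3*A^-2 - A^-6; d^4 = A^8 + 4*A^4 + 6 + 4*A^-4 + A^-8; d^5 = -A^10 - 5*A^6 - 10*A^2 - 10*A^-2 - 5*A^-6 - A^-10; d^6 = A^12 + 6*A^8 + 15*A^4 + 20 + 15*A^-4 + 6*A^-8 + A^-12; d^7 = -A^14 - 7*A^10 - 21*A^6 - 35*A^2 - 35*A^-2 - 21*A^-6 - 7*A^-10 - A^-14.
  A^10 * (d) = -A^12 - A^8
  A^8 * (4 + 6*d^2) = 6*A^12 + 16*A^8 + 6*A^4
  A^6 * (35*d + 10*d^3) = -10*A^12 - 65*A^8 - 65*A^4 - 10
  A^4 * (35 + 75*d^2 + 10*d^4) = 10*A^12 + 115*A^8 + 245*A^4 + 115 + 10*A^-4
  A^2 * (115*d + 90*d^3 + 5*d^5) = -5*A^12 - 115*A^8 - 435*A^4 - 435 - 115*A^-4 - 5*A^-8
  A^0 * (185*d^2 + 66*d^4 + d^6) = A^12 + 72*A^8 + 464*A^4 + 786 + 464*A^-4 + 72*A^-8 + A^-12
  A^-2 * (180*d^3 + 30*d^5) = -30*A^8 - 330*A^4 - 840 - 840*A^-4 - 330*A^-8 - 30*A^-12
  A^-4 * (112*d^4 + 8*d^6) = 8*A^8 + 160*A^4 + 568 + 832*A^-4 + 568*A^-8 + 160*A^-12 + 8*A^-16
  A^-6 * (44*d^5 + d^7) = -A^8 - 51*A^4 - 241 - 475*A^-4 - 475*A^-8 - 241*A^-12 - 51*A^-16 - A^-20
  A^-8 * (10*d^6) = 10*A^4 + 60 + 150*A^-4 + 200*A^-8 + 150*A^-12 + 60*A^-16 + 10*A^-20
  A^-10 * (d^7) = -A^4 - 7 - 21*A^-4 - 35*A^-8 - 35*A^-12 - 21*A^-16 - 7*A^-20 - A^-24
Summing the groups: <K> = A^12 - A^8 + 3*A^4 - 4 + 5*A^-4 - 5*A^-8 + 5*A^-12 - 4*A^-16 + 2*A^-20 - A^-24
Normalise by the writhe: (-A^3)^(-w) = (-A^3)^(-8) = A^-24, so f(A) = A^-24 * <K> = A^-12 - A^-16 + 3*A^-20 - 4*A^-24 + 5*A^-28 - 5*A^-32 + 5*A^-36 - 4*A^-40 + 2*A^-44 - A^-48.
Substitute A = t^(-1/4), i.e. A^e → t^(-e/4): V(t) = -t^12 + 2*t^11 - 4*t^10 + 5*t^9 - 5*t^8 + 5*t^7 - 4*t^6 + 3*t^5 - t^4 + t^3

Answer: -t^12 + 2*t^11 - 4*t^10 + 5*t^9 - 5*t^8 + 5*t^7 - 4*t^6 + 3*t^5 - t^4 + t^3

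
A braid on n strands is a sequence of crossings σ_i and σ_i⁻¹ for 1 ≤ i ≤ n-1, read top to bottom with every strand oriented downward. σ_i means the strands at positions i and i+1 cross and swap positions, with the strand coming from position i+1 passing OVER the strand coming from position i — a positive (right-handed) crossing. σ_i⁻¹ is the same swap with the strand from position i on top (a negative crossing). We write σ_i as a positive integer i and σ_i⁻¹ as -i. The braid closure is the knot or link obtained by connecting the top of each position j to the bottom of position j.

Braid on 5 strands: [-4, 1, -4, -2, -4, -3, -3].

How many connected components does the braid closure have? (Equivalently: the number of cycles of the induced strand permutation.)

2

Derivation:
Track the strand permutation on 5 strands, starting from identity.
  step 1: s4^-1 swaps positions 4,5 -> [1 2 3 5 4]
  step 2: s1 swaps positions 1,2 -> [2 1 3 5 4]
  step 3: s4^-1 swaps positions 4,5 -> [2 1 3 4 5]
  step 4: s2^-1 swaps positions 2,3 -> [2 3 1 4 5]
  step 5: s4^-1 swaps positions 4,5 -> [2 3 1 5 4]
  step 6: s3^-1 swaps positions 3,4 -> [2 3 5 1 4]
  step 7: s3^-1 swaps positions 3,4 -> [2 3 1 5 4]
Final permutation (position -> original strand): [2 3 1 5 4]
Closure components = cycle count of this permutation = 2.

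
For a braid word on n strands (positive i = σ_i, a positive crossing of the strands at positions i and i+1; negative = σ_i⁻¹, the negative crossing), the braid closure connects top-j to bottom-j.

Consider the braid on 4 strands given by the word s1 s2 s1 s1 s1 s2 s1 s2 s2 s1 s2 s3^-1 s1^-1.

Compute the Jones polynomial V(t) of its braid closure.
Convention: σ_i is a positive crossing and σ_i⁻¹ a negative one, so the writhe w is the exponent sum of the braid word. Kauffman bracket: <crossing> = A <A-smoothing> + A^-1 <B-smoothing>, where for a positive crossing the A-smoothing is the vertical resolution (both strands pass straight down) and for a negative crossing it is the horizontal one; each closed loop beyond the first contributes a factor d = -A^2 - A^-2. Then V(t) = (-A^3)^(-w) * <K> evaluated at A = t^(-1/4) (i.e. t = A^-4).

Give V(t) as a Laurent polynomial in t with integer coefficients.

The presented braid s1 s2 s1 s1 s1 s2 s1 s2 s2 s1 s2 s3^-1 s1^-1 on 4 strands reduces by inverse Markov moves (closure unchanged at each step):
  Deconjugate: the word is γ·β·γ⁻¹ with γ = s1 (prefix) and γ⁻¹ = s1^-1 (suffix); strip both.
  Destabilize: the word has the form β·s3^-1 where s3^-1 occurs only as the final letter (β ∈ B_3); drop it and the last strand → 3 strands.
Reduced to β = s2 s1 s1 s1 s2 s1 s2 s2 s1 s2 on 3 strands, 10 crossings.
Compute on β:
Braid: s2 s1 s1 s1 s2 s1 s2 s2 s1 s2 on 3 strands, 10 crossings.
Writhe w = (#positive) - (#negative) = 10 - 0 = 10.
State-sum expansion of <K>. There are 2^10 = 1024 states.
For each crossing: s=0 is the vertical smoothing, s=1 horizontal. Crossing k contributes A^(sign_k * (1 - 2*s_k)); loop factor d = -A^2 - A^-2.
Tabulate the states by total A-exponent and number of loops L (A-exp: L × count):
  A^10: L=3 ×1
  A^8: L=2 ×10
  A^6: L=1 ×25, L=3 ×20
  A^4: L=2 ×100, L=4 ×20
  A^2: L=1 ×36, L=3 ×164, L=5 ×10
  A^0: L=2 ×108, L=4 ×142, L=6 ×2
  A^-2: L=1 ×12, L=3 ×129, L=5 ×69
  A^-4: L=2 ×24, L=4 ×78, L=6 ×18
  A^-6: L=3 ×19, L=5 ×24, L=7 ×2
  A^-8: L=4 ×7, L=6 ×3
  A^-10: L=5 ×1
Each group contributes A^e * Σ count * d^(L-1):
Powers of d = -A^2 - A^-2: d^2 = A^4 + 2 + A^-4; d^3 = -A^6 - 3*A^2 - 3*A^-2 - A^-6; d^4 = A^8 + 4*A^4 + 6 + 4*A^-4 + A^-8; d^5 = -A^10 - 5*A^6 - 10*A^2 - 10*A^-2 - 5*A^-6 - A^-10; d^6 = A^12 + 6*A^8 + 15*A^4 + 20 + 15*A^-4 + 6*A^-8 + A^-12.
  A^10 * (d^2) = A^14 + 2*A^10 + A^6
  A^8 * (10*d) = -10*A^10 - 10*A^6
  A^6 * (25 + 20*d^2) = 20*A^10 + 65*A^6 + 20*A^2
  A^4 * (100*d + 20*d^3) = -20*A^10 - 160*A^6 - 160*A^2 - 20*A^-2
  A^2 * (36 + 164*d^2 + 10*d^4) = 10*A^10 + 204*A^6 + 424*A^2 + 204*A^-2 + 10*A^-6
  A^0 * (108*d + 142*d^3 + 2*d^5) = -2*A^10 - 152*A^6 - 554*A^2 - 554*A^-2 - 152*A^-6 - 2*A^-10
  A^-2 * (12 + 129*d^2 + 69*d^4) = 69*A^6 + 405*A^2 + 684*A^-2 + 405*A^-6 + 69*A^-10
  A^-4 * (24*d + 78*d^3 + 18*d^5) = -18*A^6 - 168*A^2 - 438*A^-2 - 438*A^-6 - 168*A^-10 - 18*A^-14
  A^-6 * (19*d^2 + 24*d^4 + 2*d^6) = 2*A^6 + 36*A^2 + 145*A^-2 + 222*A^-6 + 145*A^-10 + 36*A^-14 + 2*A^-18
  A^-8 * (7*d^3 + 3*d^5) = -3*A^2 - 22*A^-2 - 51*A^-6 - 51*A^-10 - 22*A^-14 - 3*A^-18
  A^-10 * (d^4) = A^-2 + 4*A^-6 + 6*A^-10 + 4*A^-14 + A^-18
Summing the groups: <K> = A^14 + A^6 - A^-10
Normalise by the writhe: (-A^3)^(-w) = (-A^3)^(-10) = A^-30, so f(A) = A^-30 * <K> = A^-16 + A^-24 - A^-40.
Substitute A = t^(-1/4), i.e. A^e → t^(-e/4): V(t) = -t^10 + t^6 + t^4

Answer: -t^10 + t^6 + t^4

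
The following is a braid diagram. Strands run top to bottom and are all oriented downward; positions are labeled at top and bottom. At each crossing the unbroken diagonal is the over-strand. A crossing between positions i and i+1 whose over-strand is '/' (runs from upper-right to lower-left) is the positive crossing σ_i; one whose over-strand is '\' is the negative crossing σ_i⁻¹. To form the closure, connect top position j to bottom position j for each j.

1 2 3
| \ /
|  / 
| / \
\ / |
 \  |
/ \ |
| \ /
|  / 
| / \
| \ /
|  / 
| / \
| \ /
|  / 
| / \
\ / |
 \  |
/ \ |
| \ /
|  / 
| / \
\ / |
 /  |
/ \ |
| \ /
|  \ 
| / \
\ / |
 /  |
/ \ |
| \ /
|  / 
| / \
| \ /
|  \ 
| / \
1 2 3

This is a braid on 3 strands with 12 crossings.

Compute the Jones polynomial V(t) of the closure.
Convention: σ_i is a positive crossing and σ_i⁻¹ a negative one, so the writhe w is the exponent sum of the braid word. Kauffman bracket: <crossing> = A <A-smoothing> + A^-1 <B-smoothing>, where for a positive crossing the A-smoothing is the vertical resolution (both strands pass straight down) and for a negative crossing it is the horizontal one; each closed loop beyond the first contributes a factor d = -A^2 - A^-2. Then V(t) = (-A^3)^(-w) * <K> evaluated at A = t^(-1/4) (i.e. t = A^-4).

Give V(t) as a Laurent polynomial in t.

-t^8 + t^7 - 2*t^6 + 3*t^5 - 3*t^4 + 4*t^3 - 2*t^2 + 2*t - 1

Derivation:
Reading the diagram top to bottom ('/'-over between positions i,i+1 = s_i, '\'-over = s_i^-1): braid word = s2 s1^-1 s2 s2 s2 s1^-1 s2 s1 s2^-1 s1 s2 s2^-1.
The presented braid s2 s1^-1 s2 s2 s2 s1^-1 s2 s1 s2^-1 s1 s2 s2^-1 on 3 strands reduces by inverse Markov moves (closure unchanged at each step):
  Deconjugate: the word is γ·β·γ⁻¹ with γ = s2 (prefix) and γ⁻¹ = s2^-1 (suffix); strip both.
Reduced to β = s1^-1 s2 s2 s2 s1^-1 s2 s1 s2^-1 s1 s2 on 3 strands, 10 crossings.
Compute on β:
Braid: s1^-1 s2 s2 s2 s1^-1 s2 s1 s2^-1 s1 s2 on 3 strands, 10 crossings.
Writhe w = (#positive) - (#negative) = 7 - 3 = 4.
Enumerate smoothing states for the bracket polynomial. There are 2^10 = 1024 states.
For each crossing: s=0 is the vertical smoothing, s=1 horizontal. Crossing k contributes A^(sign_k * (1 - 2*s_k)); loop factor d = -A^2 - A^-2.
Tabulate the states by total A-exponent and number of loops L (A-exp: L × count):
  A^10: L=2 ×1
  A^8: L=1 ×5, L=3 ×5
  A^6: L=2 ×39, L=4 ×6
  A^4: L=1 ×34, L=3 ×85, L=5 ×1
  A^2: L=2 ×138, L=4 ×72
  A^0: L=1 ×48, L=3 ×167, L=5 ×37
  A^-2: L=2 ×91, L=4 ×109, L=6 ×10
  A^-4: L=3 ×82, L=5 ×37, L=7 ×1
  A^-6: L=4 ×40, L=6 ×5
  A^-8: L=5 ×10
  A^-10: L=6 ×1
Each group contributes A^e * Σ count * d^(L-1):
Powers of d = -A^2 - A^-2: d^2 = A^4 + 2 + A^-4; d^3 = -A^6 - 3*A^2 - 3*A^-2 - A^-6; d^4 = A^8 + 4*A^4 + 6 + 4*A^-4 + A^-8; d^5 = -A^10 - 5*A^6 - 10*A^2 - 10*A^-2 - 5*A^-6 - A^-10; d^6 = A^12 + 6*A^8 + 15*A^4 + 20 + 15*A^-4 + 6*A^-8 + A^-12.
  A^10 * (d) = -A^12 - A^8
  A^8 * (5 + 5*d^2) = 5*A^12 + 15*A^8 + 5*A^4
  A^6 * (39*d + 6*d^3) = -6*A^12 - 57*A^8 - 57*A^4 - 6
  A^4 * (34 + 85*d^2 + d^4) = A^12 + 89*A^8 + 210*A^4 + 89 + A^-4
  A^2 * (138*d + 72*d^3) = -72*A^8 - 354*A^4 - 354 - 72*A^-4
  A^0 * (48 + 167*d^2 + 37*d^4) = 37*A^8 + 315*A^4 + 604 + 315*A^-4 + 37*A^-8
  A^-2 * (91*d + 109*d^3 + 10*d^5) = -10*A^8 - 159*A^4 - 518 - 518*A^-4 - 159*A^-8 - 10*A^-12
  A^-4 * (82*d^2 + 37*d^4 + d^6) = A^8 + 43*A^4 + 245 + 406*A^-4 + 245*A^-8 + 43*A^-12 + A^-16
  A^-6 * (40*d^3 + 5*d^5) = -5*A^4 - 65 - 170*A^-4 - 170*A^-8 - 65*A^-12 - 5*A^-16
  A^-8 * (10*d^4) = 10 + 40*A^-4 + 60*A^-8 + 40*A^-12 + 10*A^-16
  A^-10 * (d^5) = -1 - 5*A^-4 - 10*A^-8 - 10*A^-12 - 5*A^-16 - A^-20
Summing the groups: <K> = -A^12 + 2*A^8 - 2*A^4 + 4 - 3*A^-4 + 3*A^-8 - 2*A^-12 + A^-16 - A^-20
Normalise by the writhe: (-A^3)^(-w) = (-A^3)^(-4) = A^-12, so f(A) = A^-12 * <K> = -1 + 2*A^-4 - 2*A^-8 + 4*A^-12 - 3*A^-16 + 3*A^-20 - 2*A^-24 + A^-28 - A^-32.
Substitute A = t^(-1/4), i.e. A^e → t^(-e/4): V(t) = -t^8 + t^7 - 2*t^6 + 3*t^5 - 3*t^4 + 4*t^3 - 2*t^2 + 2*t - 1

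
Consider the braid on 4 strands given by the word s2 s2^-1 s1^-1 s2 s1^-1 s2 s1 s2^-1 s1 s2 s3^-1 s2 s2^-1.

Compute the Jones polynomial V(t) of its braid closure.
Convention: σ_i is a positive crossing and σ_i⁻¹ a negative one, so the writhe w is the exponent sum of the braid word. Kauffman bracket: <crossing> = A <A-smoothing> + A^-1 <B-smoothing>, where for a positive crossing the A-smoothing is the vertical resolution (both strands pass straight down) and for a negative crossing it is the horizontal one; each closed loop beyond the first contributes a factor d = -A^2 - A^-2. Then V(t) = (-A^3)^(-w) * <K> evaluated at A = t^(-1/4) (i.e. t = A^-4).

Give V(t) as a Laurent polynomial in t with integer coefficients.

The presented braid s2 s2^-1 s1^-1 s2 s1^-1 s2 s1 s2^-1 s1 s2 s3^-1 s2 s2^-1 on 4 strands reduces by inverse Markov moves (closure unchanged at each step):
  Deconjugate: the word is γ·β·γ⁻¹ with γ = s2 s2^-1 (prefix) and γ⁻¹ = s2 s2^-1 (suffix); strip both.
  Destabilize: the word has the form β·s3^-1 where s3^-1 occurs only as the final letter (β ∈ B_3); drop it and the last strand → 3 strands.
Reduced to β = s1^-1 s2 s1^-1 s2 s1 s2^-1 s1 s2 on 3 strands, 8 crossings.
Compute on β:
Braid: s1^-1 s2 s1^-1 s2 s1 s2^-1 s1 s2 on 3 strands, 8 crossings.
Writhe w = (#positive) - (#negative) = 5 - 3 = 2.
Computing the Kauffman bracket via state sum. There are 2^8 = 256 states.
Each crossing splits two ways (0=vertical, 1=horizontal). The state's weight is A^(#A-smoothings - #B-smoothings) * d^(loops - 1).
Tabulate the states by total A-exponent and number of loops L (A-exp: L × count):
  A^8: L=2 ×1
  A^6: L=1 ×3, L=3 ×5
  A^4: L=2 ×22, L=4 ×6
  A^2: L=1 ×18, L=3 ×37, L=5 ×1
  A^0: L=2 ×58, L=4 ×12
  A^-2: L=1 ×24, L=3 ×31, L=5 ×1
  A^-4: L=2 ×23, L=4 ×5
  A^-6: L=3 ×8
  A^-8: L=4 ×1
Each group contributes A^e * Σ count * d^(L-1):
Powers of d = -A^2 - A^-2: d^2 = A^4 + 2 + A^-4; d^3 = -A^6 - 3*A^2 - 3*A^-2 - A^-6; d^4 = A^8 + 4*A^4 + 6 + 4*A^-4 + A^-8.
  A^8 * (d) = -A^10 - A^6
  A^6 * (3 + 5*d^2) = 5*A^10 + 13*A^6 + 5*A^2
  A^4 * (22*d + 6*d^3) = -6*A^10 - 40*A^6 - 40*A^2 - 6*A^-2
  A^2 * (18 + 37*d^2 + d^4) = A^10 + 41*A^6 + 98*A^2 + 41*A^-2 + A^-6
  A^0 * (58*d + 12*d^3) = -12*A^6 - 94*A^2 - 94*A^-2 - 12*A^-6
  A^-2 * (24 + 31*d^2 + d^4) = A^6 + 35*A^2 + 92*A^-2 + 35*A^-6 + A^-10
  A^-4 * (23*d + 5*d^3) = -5*A^2 - 38*A^-2 - 38*A^-6 - 5*A^-10
  A^-6 * (8*d^2) = 8*A^-2 + 16*A^-6 + 8*A^-10
  A^-8 * (d^3) = -A^-2 - 3*A^-6 - 3*A^-10 - A^-14
Summing the groups: <K> = -A^10 + 2*A^6 - A^2 + 2*A^-2 - A^-6 + A^-10 - A^-14
Normalise by the writhe: (-A^3)^(-w) = (-A^3)^(-2) = A^-6, so f(A) = A^-6 * <K> = -A^4 + 2 - A^-4 + 2*A^-8 - A^-12 + A^-16 - A^-20.
Substitute A = t^(-1/4), i.e. A^e → t^(-e/4): V(t) = -t^5 + t^4 - t^3 + 2*t^2 - t + 2 - t^-1

Answer: -t^5 + t^4 - t^3 + 2*t^2 - t + 2 - t^-1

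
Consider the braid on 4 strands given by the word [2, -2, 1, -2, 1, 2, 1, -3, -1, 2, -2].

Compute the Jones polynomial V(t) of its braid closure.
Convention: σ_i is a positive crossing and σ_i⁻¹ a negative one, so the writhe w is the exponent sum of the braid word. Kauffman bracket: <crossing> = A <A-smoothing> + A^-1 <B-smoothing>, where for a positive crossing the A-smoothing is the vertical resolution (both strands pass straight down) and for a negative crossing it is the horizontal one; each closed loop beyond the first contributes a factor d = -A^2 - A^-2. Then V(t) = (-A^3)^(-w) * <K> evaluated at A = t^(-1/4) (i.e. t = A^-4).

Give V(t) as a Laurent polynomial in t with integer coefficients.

The presented braid s2 s2^-1 s1 s2^-1 s1 s2 s1 s3^-1 s1^-1 s2 s2^-1 on 4 strands reduces by inverse Markov moves (closure unchanged at each step):
  Deconjugate: the word is γ·β·γ⁻¹ with γ = s2 s2^-1 (prefix) and γ⁻¹ = s2 s2^-1 (suffix); strip both.
  Deconjugate: the word is γ·β·γ⁻¹ with γ = s1 (prefix) and γ⁻¹ = s1^-1 (suffix); strip both.
Reduced to β = s2^-1 s1 s2 s1 s3^-1 on 4 strands, 5 crossings.
Compute on β:
Braid: s2^-1 s1 s2 s1 s3^-1 on 4 strands, 5 crossings.
Writhe w = (#positive) - (#negative) = 3 - 2 = 1.
Enumerate smoothing states for the bracket polynomial. There are 2^5 = 32 states.
Each crossing splits two ways (0=vertical, 1=horizontal). The state's weight is A^(#A-smoothings - #B-smoothings) * d^(loops - 1).
  state 00000: A-exp=+1, loops=4, term = A^1 * d^3
  state 00001: A-exp=+3, loops=3, term = A^3 * d^2
  state 00010: A-exp=-1, loops=3, term = A^-1 * d^2
  state 00011: A-exp=+1, loops=2, term = A^1 * d^1
  state 00100: A-exp=-1, loops=3, term = A^-1 * d^2
  state 00101: A-exp=+1, loops=2, term = A^1 * d^1
  state 00110: A-exp=-3, loops=2, term = A^-3 * d^1
  state 00111: A-exp=-1, loops=1, term = A^-1 * d^0
  state 01000: A-exp=-1, loops=3, term = A^-1 * d^2
  state 01001: A-exp=+1, loops=2, term = A^1 * d^1
  state 01010: A-exp=-3, loops=4, term = A^-3 * d^3
  state 01011: A-exp=-1, loops=3, term = A^-1 * d^2
  state 01100: A-exp=-3, loops=2, term = A^-3 * d^1
  state 01101: A-exp=-1, loops=1, term = A^-1 * d^0
  state 01110: A-exp=-5, loops=3, term = A^-5 * d^2
  state 01111: A-exp=-3, loops=2, term = A^-3 * d^1
  state 10000: A-exp=+3, loops=3, term = A^3 * d^2
  state 10001: A-exp=+5, loops=2, term = A^5 * d^1
  state 10010: A-exp=+1, loops=2, term = A^1 * d^1
  state 10011: A-exp=+3, loops=1, term = A^3 * d^0
  state 10100: A-exp=+1, loops=4, term = A^1 * d^3
  state 10101: A-exp=+3, loops=3, term = A^3 * d^2
  state 10110: A-exp=-1, loops=3, term = A^-1 * d^2
  state 10111: A-exp=+1, loops=2, term = A^1 * d^1
  state 11000: A-exp=+1, loops=2, term = A^1 * d^1
  state 11001: A-exp=+3, loops=1, term = A^3 * d^0
  state 11010: A-exp=-1, loops=3, term = A^-1 * d^2
  state 11011: A-exp=+1, loops=2, term = A^1 * d^1
  state 11100: A-exp=-1, loops=3, term = A^-1 * d^2
  state 11101: A-exp=+1, loops=2, term = A^1 * d^1
  state 11110: A-exp=-3, loops=2, term = A^-3 * d^1
  state 11111: A-exp=-1, loops=1, term = A^-1 * d^0
Collect the terms by A-exponent (count of states per loop number):
Powers of d = -A^2 - A^-2: d^2 = A^4 + 2 + A^-4; d^3 = -A^6 - 3*A^2 - 3*A^-2 - A^-6.
  A^5 * (d) = -A^7 - A^3
  A^3 * (2 + 3*d^2) = 3*A^7 + 8*A^3 + 3*A^-1
  A^1 * (8*d + 2*d^3) = -2*A^7 - 14*A^3 - 14*A^-1 - 2*A^-5
  A^-1 * (3 + 7*d^2) = 7*A^3 + 17*A^-1 + 7*A^-5
  A^-3 * (4*d + d^3) = -A^3 - 7*A^-1 - 7*A^-5 - A^-9
  A^-5 * (d^2) = A^-1 + 2*A^-5 + A^-9
Summing the groups: <K> = -A^3
Normalise by the writhe: (-A^3)^(-w) = (-A^3)^(-1) = -A^-3, so f(A) = -A^-3 * <K> = 1.
Substitute A = t^(-1/4), i.e. A^e → t^(-e/4): V(t) = 1

Answer: 1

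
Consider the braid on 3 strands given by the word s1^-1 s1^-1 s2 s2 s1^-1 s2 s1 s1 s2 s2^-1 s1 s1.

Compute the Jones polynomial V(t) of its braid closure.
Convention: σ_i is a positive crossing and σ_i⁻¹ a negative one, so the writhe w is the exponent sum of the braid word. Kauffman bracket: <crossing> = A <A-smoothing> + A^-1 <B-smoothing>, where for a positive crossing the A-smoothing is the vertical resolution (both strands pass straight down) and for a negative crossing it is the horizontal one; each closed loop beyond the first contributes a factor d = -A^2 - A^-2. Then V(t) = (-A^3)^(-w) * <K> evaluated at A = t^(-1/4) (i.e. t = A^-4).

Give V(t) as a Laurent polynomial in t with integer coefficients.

The presented braid s1^-1 s1^-1 s2 s2 s1^-1 s2 s1 s1 s2 s2^-1 s1 s1 on 3 strands reduces by inverse Markov moves (closure unchanged at each step):
  Deconjugate: the word is γ·β·γ⁻¹ with γ = s1^-1 (prefix) and γ⁻¹ = s1 (suffix); strip both.
  Deconjugate: the word is γ·β·γ⁻¹ with γ = s1^-1 (prefix) and γ⁻¹ = s1 (suffix); strip both.
  Deconjugate: the word is γ·β·γ⁻¹ with γ = s2 (prefix) and γ⁻¹ = s2^-1 (suffix); strip both.
Reduced to β = s2 s1^-1 s2 s1 s1 s2 on 3 strands, 6 crossings.
Compute on β:
Braid: s2 s1^-1 s2 s1 s1 s2 on 3 strands, 6 crossings.
Writhe w = (#positive) - (#negative) = 5 - 1 = 4.
Computing the Kauffman bracket via state sum. There are 2^6 = 64 states.
For each crossing: s=0 is the vertical smoothing, s=1 horizontal. Crossing k contributes A^(sign_k * (1 - 2*s_k)); loop factor d = -A^2 - A^-2.
Tabulate the states by total A-exponent and number of loops L (A-exp: L × count):
  A^6: L=2 ×1
  A^4: L=1 ×3, L=3 ×3
  A^2: L=2 ×14, L=4 ×1
  A^0: L=1 ×10, L=3 ×10
  A^-2: L=2 ×13, L=4 ×2
  A^-4: L=3 ×6
  A^-6: L=4 ×1
Each group contributes A^e * Σ count * d^(L-1):
Powers of d = -A^2 - A^-2: d^2 = A^4 + 2 + A^-4; d^3 = -A^6 - 3*A^2 - 3*A^-2 - A^-6.
  A^6 * (d) = -A^8 - A^4
  A^4 * (3 + 3*d^2) = 3*A^8 + 9*A^4 + 3
  A^2 * (14*d + d^3) = -A^8 - 17*A^4 - 17 - A^-4
  A^0 * (10 + 10*d^2) = 10*A^4 + 30 + 10*A^-4
  A^-2 * (13*d + 2*d^3) = -2*A^4 - 19 - 19*A^-4 - 2*A^-8
  A^-4 * (6*d^2) = 6 + 12*A^-4 + 6*A^-8
  A^-6 * (d^3) = -1 - 3*A^-4 - 3*A^-8 - A^-12
Summing the groups: <K> = A^8 - A^4 + 2 - A^-4 + A^-8 - A^-12
Normalise by the writhe: (-A^3)^(-w) = (-A^3)^(-4) = A^-12, so f(A) = A^-12 * <K> = A^-4 - A^-8 + 2*A^-12 - A^-16 + A^-20 - A^-24.
Substitute A = t^(-1/4), i.e. A^e → t^(-e/4): V(t) = -t^6 + t^5 - t^4 + 2*t^3 - t^2 + t

Answer: -t^6 + t^5 - t^4 + 2*t^3 - t^2 + t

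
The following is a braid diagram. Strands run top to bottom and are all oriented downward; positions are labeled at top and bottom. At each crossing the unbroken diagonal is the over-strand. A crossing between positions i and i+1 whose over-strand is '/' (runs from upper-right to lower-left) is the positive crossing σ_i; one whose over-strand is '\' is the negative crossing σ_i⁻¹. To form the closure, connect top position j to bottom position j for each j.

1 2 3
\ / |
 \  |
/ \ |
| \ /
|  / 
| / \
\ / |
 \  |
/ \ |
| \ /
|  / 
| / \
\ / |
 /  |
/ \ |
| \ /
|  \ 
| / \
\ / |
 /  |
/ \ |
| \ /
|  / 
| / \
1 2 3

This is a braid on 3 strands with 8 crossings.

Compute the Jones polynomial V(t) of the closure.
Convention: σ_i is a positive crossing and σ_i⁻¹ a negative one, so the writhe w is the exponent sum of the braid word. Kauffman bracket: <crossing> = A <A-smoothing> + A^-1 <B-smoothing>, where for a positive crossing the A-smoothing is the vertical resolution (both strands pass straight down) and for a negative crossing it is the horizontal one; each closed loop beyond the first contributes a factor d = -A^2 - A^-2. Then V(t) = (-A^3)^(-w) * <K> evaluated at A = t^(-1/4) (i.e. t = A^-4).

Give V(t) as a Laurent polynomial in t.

Reading the diagram top to bottom ('/'-over between positions i,i+1 = s_i, '\'-over = s_i^-1): braid word = s1^-1 s2 s1^-1 s2 s1 s2^-1 s1 s2.
Braid: s1^-1 s2 s1^-1 s2 s1 s2^-1 s1 s2 on 3 strands, 8 crossings.
Writhe w = (#positive) - (#negative) = 5 - 3 = 2.
Enumerate smoothing states for the bracket polynomial. There are 2^8 = 256 states.
Smooth each crossing (0=||, 1=⌣⌢); contribution A^(Σ sign_k(1-2s_k)) * d^(L-1).
Tabulate the states by total A-exponent and number of loops L (A-exp: L × count):
  A^8: L=2 ×1
  A^6: L=1 ×3, L=3 ×5
  A^4: L=2 ×22, L=4 ×6
  A^2: L=1 ×18, L=3 ×37, L=5 ×1
  A^0: L=2 ×58, L=4 ×12
  A^-2: L=1 ×24, L=3 ×31, L=5 ×1
  A^-4: L=2 ×23, L=4 ×5
  A^-6: L=3 ×8
  A^-8: L=4 ×1
Each group contributes A^e * Σ count * d^(L-1):
Powers of d = -A^2 - A^-2: d^2 = A^4 + 2 + A^-4; d^3 = -A^6 - 3*A^2 - 3*A^-2 - A^-6; d^4 = A^8 + 4*A^4 + 6 + 4*A^-4 + A^-8.
  A^8 * (d) = -A^10 - A^6
  A^6 * (3 + 5*d^2) = 5*A^10 + 13*A^6 + 5*A^2
  A^4 * (22*d + 6*d^3) = -6*A^10 - 40*A^6 - 40*A^2 - 6*A^-2
  A^2 * (18 + 37*d^2 + d^4) = A^10 + 41*A^6 + 98*A^2 + 41*A^-2 + A^-6
  A^0 * (58*d + 12*d^3) = -12*A^6 - 94*A^2 - 94*A^-2 - 12*A^-6
  A^-2 * (24 + 31*d^2 + d^4) = A^6 + 35*A^2 + 92*A^-2 + 35*A^-6 + A^-10
  A^-4 * (23*d + 5*d^3) = -5*A^2 - 38*A^-2 - 38*A^-6 - 5*A^-10
  A^-6 * (8*d^2) = 8*A^-2 + 16*A^-6 + 8*A^-10
  A^-8 * (d^3) = -A^-2 - 3*A^-6 - 3*A^-10 - A^-14
Summing the groups: <K> = -A^10 + 2*A^6 - A^2 + 2*A^-2 - A^-6 + A^-10 - A^-14
Normalise by the writhe: (-A^3)^(-w) = (-A^3)^(-2) = A^-6, so f(A) = A^-6 * <K> = -A^4 + 2 - A^-4 + 2*A^-8 - A^-12 + A^-16 - A^-20.
Substitute A = t^(-1/4), i.e. A^e → t^(-e/4): V(t) = -t^5 + t^4 - t^3 + 2*t^2 - t + 2 - t^-1

Answer: -t^5 + t^4 - t^3 + 2*t^2 - t + 2 - t^-1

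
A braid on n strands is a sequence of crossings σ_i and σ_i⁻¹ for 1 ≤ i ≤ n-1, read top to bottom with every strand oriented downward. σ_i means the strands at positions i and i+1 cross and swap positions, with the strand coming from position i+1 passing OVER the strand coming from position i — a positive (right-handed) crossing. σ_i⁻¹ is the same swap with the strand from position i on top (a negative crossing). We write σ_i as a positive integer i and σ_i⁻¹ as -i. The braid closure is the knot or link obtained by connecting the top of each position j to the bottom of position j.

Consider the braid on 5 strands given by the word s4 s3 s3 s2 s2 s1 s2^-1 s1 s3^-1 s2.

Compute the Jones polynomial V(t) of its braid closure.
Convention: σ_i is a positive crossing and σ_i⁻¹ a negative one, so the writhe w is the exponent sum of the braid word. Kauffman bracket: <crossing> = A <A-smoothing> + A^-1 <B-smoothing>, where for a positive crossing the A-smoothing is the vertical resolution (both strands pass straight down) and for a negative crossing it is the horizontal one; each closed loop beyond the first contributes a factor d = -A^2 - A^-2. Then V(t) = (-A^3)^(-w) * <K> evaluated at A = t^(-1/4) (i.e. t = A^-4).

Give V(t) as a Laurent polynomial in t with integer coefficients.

Braid: s4 s3 s3 s2 s2 s1 s2^-1 s1 s3^-1 s2 on 5 strands, 10 crossings.
Writhe w = (#positive) - (#negative) = 8 - 2 = 6.
State-sum expansion of <K>. There are 2^10 = 1024 states.
For each crossing: s=0 is the vertical smoothing, s=1 horizontal. Crossing k contributes A^(sign_k * (1 - 2*s_k)); loop factor d = -A^2 - A^-2.
Tabulate the states by total A-exponent and number of loops L (A-exp: L × count):
  A^10: L=3 ×1
  A^8: L=2 ×3, L=4 ×7
  A^6: L=1 ×2, L=3 ×29, L=5 ×14
  A^4: L=2 ×39, L=4 ×72, L=6 ×9
  A^2: L=1 ×17, L=3 ×137, L=5 ×54, L=7 ×2
  A^0: L=2 ×109, L=4 ×128, L=6 ×15
  A^-2: L=1 ×30, L=3 ×132, L=5 ×47, L=7 ×1
  A^-4: L=2 ×49, L=4 ×65, L=6 ×6
  A^-6: L=3 ×31, L=5 ×14
  A^-8: L=4 ×9, L=6 ×1
  A^-10: L=5 ×1
Each group contributes A^e * Σ count * d^(L-1):
Powers of d = -A^2 - A^-2: d^2 = A^4 + 2 + A^-4; d^3 = -A^6 - 3*A^2 - 3*A^-2 - A^-6; d^4 = A^8 + 4*A^4 + 6 + 4*A^-4 + A^-8; d^5 = -A^10 - 5*A^6 - 10*A^2 - 10*A^-2 - 5*A^-6 - A^-10; d^6 = A^12 + 6*A^8 + 15*A^4 + 20 + 15*A^-4 + 6*A^-8 + A^-12.
  A^10 * (d^2) = A^14 + 2*A^10 + A^6
  A^8 * (3*d + 7*d^3) = -7*A^14 - 24*A^10 - 24*A^6 - 7*A^2
  A^6 * (2 + 29*d^2 + 14*d^4) = 14*A^14 + 85*A^10 + 144*A^6 + 85*A^2 + 14*A^-2
  A^4 * (39*d + 72*d^3 + 9*d^5) = -9*A^14 - 117*A^10 - 345*A^6 - 345*A^2 - 117*A^-2 - 9*A^-6
  A^2 * (17 + 137*d^2 + 54*d^4 + 2*d^6) = 2*A^14 + 66*A^10 + 383*A^6 + 655*A^2 + 383*A^-2 + 66*A^-6 + 2*A^-10
  A^0 * (109*d + 128*d^3 + 15*d^5) = -15*A^10 - 203*A^6 - 643*A^2 - 643*A^-2 - 203*A^-6 - 15*A^-10
  A^-2 * (30 + 132*d^2 + 47*d^4 + d^6) = A^10 + 53*A^6 + 335*A^2 + 596*A^-2 + 335*A^-6 + 53*A^-10 + A^-14
  A^-4 * (49*d + 65*d^3 + 6*d^5) = -6*A^6 - 95*A^2 - 304*A^-2 - 304*A^-6 - 95*A^-10 - 6*A^-14
  A^-6 * (31*d^2 + 14*d^4) = 14*A^2 + 87*A^-2 + 146*A^-6 + 87*A^-10 + 14*A^-14
  A^-8 * (9*d^3 + d^5) = -A^2 - 14*A^-2 - 37*A^-6 - 37*A^-10 - 14*A^-14 - A^-18
  A^-10 * (d^4) = A^-2 + 4*A^-6 + 6*A^-10 + 4*A^-14 + A^-18
Summing the groups: <K> = A^14 - 2*A^10 + 3*A^6 - 2*A^2 + 3*A^-2 - 2*A^-6 + A^-10 - A^-14
Normalise by the writhe: (-A^3)^(-w) = (-A^3)^(-6) = A^-18, so f(A) = A^-18 * <K> = A^-4 - 2*A^-8 + 3*A^-12 - 2*A^-16 + 3*A^-20 - 2*A^-24 + A^-28 - A^-32.
Substitute A = t^(-1/4), i.e. A^e → t^(-e/4): V(t) = -t^8 + t^7 - 2*t^6 + 3*t^5 - 2*t^4 + 3*t^3 - 2*t^2 + t

Answer: -t^8 + t^7 - 2*t^6 + 3*t^5 - 2*t^4 + 3*t^3 - 2*t^2 + t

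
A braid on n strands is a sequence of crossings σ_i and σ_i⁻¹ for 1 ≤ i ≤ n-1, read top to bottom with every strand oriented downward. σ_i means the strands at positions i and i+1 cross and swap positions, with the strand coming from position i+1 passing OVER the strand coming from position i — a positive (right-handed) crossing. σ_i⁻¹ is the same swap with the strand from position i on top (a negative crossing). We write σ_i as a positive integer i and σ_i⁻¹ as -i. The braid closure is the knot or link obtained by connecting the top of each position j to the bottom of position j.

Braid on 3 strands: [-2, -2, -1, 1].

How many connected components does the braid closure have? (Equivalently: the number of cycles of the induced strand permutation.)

3

Derivation:
Track the strand permutation on 3 strands, starting from identity.
  step 1: s2^-1 swaps positions 2,3 -> [1 3 2]
  step 2: s2^-1 swaps positions 2,3 -> [1 2 3]
  step 3: s1^-1 swaps positions 1,2 -> [2 1 3]
  step 4: s1 swaps positions 1,2 -> [1 2 3]
Final permutation (position -> original strand): [1 2 3]
Closure components = cycle count of this permutation = 3.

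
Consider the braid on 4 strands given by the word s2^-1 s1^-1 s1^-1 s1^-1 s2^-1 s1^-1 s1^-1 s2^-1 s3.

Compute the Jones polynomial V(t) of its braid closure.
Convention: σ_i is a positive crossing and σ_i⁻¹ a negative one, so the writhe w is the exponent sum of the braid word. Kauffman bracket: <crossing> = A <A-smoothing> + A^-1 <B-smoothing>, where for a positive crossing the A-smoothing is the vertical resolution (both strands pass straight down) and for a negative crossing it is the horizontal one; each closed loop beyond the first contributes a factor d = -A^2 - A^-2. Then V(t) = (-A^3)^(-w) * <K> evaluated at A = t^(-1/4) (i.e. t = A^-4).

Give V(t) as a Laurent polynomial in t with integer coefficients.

t^-3 + t^-5 - t^-8

Derivation:
The presented braid s2^-1 s1^-1 s1^-1 s1^-1 s2^-1 s1^-1 s1^-1 s2^-1 s3 on 4 strands reduces by inverse Markov moves (closure unchanged at each step):
  Destabilize: the word has the form β·s3 where s3 occurs only as the final letter (β ∈ B_3); drop it and the last strand → 3 strands.
Reduced to β = s2^-1 s1^-1 s1^-1 s1^-1 s2^-1 s1^-1 s1^-1 s2^-1 on 3 strands, 8 crossings.
Compute on β:
Braid: s2^-1 s1^-1 s1^-1 s1^-1 s2^-1 s1^-1 s1^-1 s2^-1 on 3 strands, 8 crossings.
Writhe w = (#positive) - (#negative) = 0 - 8 = -8.
Computing the Kauffman bracket via state sum. There are 2^8 = 256 states.
For each crossing: s=0 is the vertical smoothing, s=1 horizontal. Crossing k contributes A^(sign_k * (1 - 2*s_k)); loop factor d = -A^2 - A^-2.
Tabulate the states by total A-exponent and number of loops L (A-exp: L × count):
  A^8: L=5 ×1
  A^6: L=4 ×7, L=6 ×1
  A^4: L=3 ×19, L=5 ×9
  A^2: L=2 ×24, L=4 ×31, L=6 ×1
  A^0: L=1 ×12, L=3 ×53, L=5 ×5
  A^-2: L=2 ×45, L=4 ×11
  A^-4: L=1 ×15, L=3 ×13
  A^-6: L=2 ×8
  A^-8: L=3 ×1
Each group contributes A^e * Σ count * d^(L-1):
Powers of d = -A^2 - A^-2: d^2 = A^4 + 2 + A^-4; d^3 = -A^6 - 3*A^2 - 3*A^-2 - A^-6; d^4 = A^8 + 4*A^4 + 6 + 4*A^-4 + A^-8; d^5 = -A^10 - 5*A^6 - 10*A^2 - 10*A^-2 - 5*A^-6 - A^-10.
  A^8 * (d^4) = A^16 + 4*A^12 + 6*A^8 + 4*A^4 + 1
  A^6 * (7*d^3 + d^5) = -A^16 - 12*A^12 - 31*A^8 - 31*A^4 - 12 - A^-4
  A^4 * (19*d^2 + 9*d^4) = 9*A^12 + 55*A^8 + 92*A^4 + 55 + 9*A^-4
  A^2 * (24*d + 31*d^3 + d^5) = -A^12 - 36*A^8 - 127*A^4 - 127 - 36*A^-4 - A^-8
  A^0 * (12 + 53*d^2 + 5*d^4) = 5*A^8 + 73*A^4 + 148 + 73*A^-4 + 5*A^-8
  A^-2 * (45*d + 11*d^3) = -11*A^4 - 78 - 78*A^-4 - 11*A^-8
  A^-4 * (15 + 13*d^2) = 13 + 41*A^-4 + 13*A^-8
  A^-6 * (8*d) = -8*A^-4 - 8*A^-8
  A^-8 * (d^2) = A^-4 + 2*A^-8 + A^-12
Summing the groups: <K> = -A^8 + A^-4 + A^-12
Normalise by the writhe: (-A^3)^(-w) = (-A^3)^(8) = A^24, so f(A) = A^24 * <K> = -A^32 + A^20 + A^12.
Substitute A = t^(-1/4), i.e. A^e → t^(-e/4): V(t) = t^-3 + t^-5 - t^-8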